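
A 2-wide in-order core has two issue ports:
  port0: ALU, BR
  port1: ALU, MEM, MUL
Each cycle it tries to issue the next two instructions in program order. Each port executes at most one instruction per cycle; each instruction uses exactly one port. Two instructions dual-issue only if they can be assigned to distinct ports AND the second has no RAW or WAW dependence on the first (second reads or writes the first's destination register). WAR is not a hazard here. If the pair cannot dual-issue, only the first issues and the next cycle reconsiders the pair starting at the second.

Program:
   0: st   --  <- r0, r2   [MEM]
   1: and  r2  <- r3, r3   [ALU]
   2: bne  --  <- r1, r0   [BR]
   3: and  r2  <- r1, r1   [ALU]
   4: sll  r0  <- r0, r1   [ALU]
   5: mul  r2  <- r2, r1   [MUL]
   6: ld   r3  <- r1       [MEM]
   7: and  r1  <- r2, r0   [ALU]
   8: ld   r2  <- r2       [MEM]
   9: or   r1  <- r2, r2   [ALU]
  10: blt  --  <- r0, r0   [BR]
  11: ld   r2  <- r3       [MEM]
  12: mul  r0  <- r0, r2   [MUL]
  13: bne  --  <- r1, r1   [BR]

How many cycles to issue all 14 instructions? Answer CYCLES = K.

CYCLES = 8

#0 head=0: st+and i0+i1 pair
#1 head=2: bne+and i2+i3 pair
#2 head=4: sll+mul i4+i5 pair
#3 head=6: ld+and i6+i7 pair
#4 head=8: ld i8 RAW r2
#5 head=9: or+blt i9+i10 pair
#6 head=11: ld i11 no-port MEM/MUL
#7 head=12: mul+bne i12+i13 pair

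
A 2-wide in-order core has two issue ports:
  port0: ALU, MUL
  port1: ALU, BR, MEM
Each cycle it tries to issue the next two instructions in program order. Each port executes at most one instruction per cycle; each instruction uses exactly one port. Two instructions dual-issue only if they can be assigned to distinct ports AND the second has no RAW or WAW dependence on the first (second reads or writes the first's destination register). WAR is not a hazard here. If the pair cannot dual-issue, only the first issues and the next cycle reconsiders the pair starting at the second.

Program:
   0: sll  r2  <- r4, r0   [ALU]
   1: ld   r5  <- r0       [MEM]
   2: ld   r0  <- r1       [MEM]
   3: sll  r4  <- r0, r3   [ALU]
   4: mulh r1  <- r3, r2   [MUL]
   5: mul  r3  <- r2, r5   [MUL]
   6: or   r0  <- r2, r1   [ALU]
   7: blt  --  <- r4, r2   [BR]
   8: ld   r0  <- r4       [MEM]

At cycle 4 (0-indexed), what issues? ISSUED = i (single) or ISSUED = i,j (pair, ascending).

#0 head=0: sll.ALU;ld.MEM i0&i1 2-wide
#1 head=2: ld.MEM i2 RAW r0
#2 head=3: sll.ALU;mulh.MUL i3&i4 2-wide
#3 head=5: mul.MUL;or.ALU i5&i6 2-wide
#4 head=7: blt.BR i7 no-port BR/MEM
#5 head=8: ld.MEM i8 tail

ISSUED = 7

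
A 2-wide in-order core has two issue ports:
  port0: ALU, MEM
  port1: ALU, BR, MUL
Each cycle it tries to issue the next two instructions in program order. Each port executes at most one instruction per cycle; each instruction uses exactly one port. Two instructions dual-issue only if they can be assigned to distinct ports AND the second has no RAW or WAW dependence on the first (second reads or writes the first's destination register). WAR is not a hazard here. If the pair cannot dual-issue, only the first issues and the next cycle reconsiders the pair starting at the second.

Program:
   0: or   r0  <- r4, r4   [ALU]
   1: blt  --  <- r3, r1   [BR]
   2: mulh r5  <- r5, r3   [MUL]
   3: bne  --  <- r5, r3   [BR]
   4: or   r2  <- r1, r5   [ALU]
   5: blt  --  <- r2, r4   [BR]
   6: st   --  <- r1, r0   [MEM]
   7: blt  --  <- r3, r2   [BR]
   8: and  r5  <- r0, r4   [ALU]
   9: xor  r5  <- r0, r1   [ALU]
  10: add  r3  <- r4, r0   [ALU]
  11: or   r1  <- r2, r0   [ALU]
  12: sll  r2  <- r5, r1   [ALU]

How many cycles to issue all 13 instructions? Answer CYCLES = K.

  cy0 -> i0/i1 (or.ALU blt.BR) dual
  cy1 -> i2 (mulh.MUL) no-port MUL/BR
  cy2 -> i3/i4 (bne.BR or.ALU) dual
  cy3 -> i5/i6 (blt.BR st.MEM) dual
  cy4 -> i7/i8 (blt.BR and.ALU) dual
  cy5 -> i9/i10 (xor.ALU add.ALU) dual
  cy6 -> i11 (or.ALU) RAW r1
  cy7 -> i12 (sll.ALU) tail

CYCLES = 8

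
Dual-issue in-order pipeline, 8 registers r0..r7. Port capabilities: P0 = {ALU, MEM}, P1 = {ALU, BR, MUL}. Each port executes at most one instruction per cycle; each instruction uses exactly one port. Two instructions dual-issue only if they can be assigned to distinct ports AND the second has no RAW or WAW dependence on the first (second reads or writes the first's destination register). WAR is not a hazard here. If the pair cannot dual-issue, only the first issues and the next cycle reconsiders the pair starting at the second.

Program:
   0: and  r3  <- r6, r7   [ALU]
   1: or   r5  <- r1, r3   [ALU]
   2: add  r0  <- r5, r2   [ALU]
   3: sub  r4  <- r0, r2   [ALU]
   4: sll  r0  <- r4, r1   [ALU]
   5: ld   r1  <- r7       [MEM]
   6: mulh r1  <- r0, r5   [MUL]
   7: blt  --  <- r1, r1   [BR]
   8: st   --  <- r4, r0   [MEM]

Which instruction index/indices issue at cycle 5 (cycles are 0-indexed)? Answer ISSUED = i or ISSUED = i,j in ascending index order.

0. and.ALU @i0  | RAW r3
1. or.ALU @i1  | RAW r5
2. add.ALU @i2  | RAW r0
3. sub.ALU @i3  | RAW r4
4. sll.ALU/ld.MEM @i4,i5  | pair
5. mulh.MUL @i6  | no-port MUL/BR
6. blt.BR/st.MEM @i7,i8  | pair

ISSUED = 6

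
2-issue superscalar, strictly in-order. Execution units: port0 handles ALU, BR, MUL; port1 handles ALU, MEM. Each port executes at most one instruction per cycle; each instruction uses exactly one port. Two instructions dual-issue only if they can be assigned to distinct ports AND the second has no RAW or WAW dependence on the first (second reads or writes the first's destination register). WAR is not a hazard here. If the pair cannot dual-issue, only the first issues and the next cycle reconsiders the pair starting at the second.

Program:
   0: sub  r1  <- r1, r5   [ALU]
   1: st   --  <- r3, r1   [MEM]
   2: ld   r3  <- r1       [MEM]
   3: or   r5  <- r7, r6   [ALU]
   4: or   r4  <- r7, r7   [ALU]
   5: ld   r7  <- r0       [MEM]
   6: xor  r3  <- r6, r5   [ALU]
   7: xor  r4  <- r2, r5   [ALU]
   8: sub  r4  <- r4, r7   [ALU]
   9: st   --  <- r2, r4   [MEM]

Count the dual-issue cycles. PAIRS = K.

#0 head=0: sub i0 RAW r1
#1 head=1: st i1 no-port MEM/MEM
#2 head=2: ld or i2+i3 dual
#3 head=4: or ld i4+i5 dual
#4 head=6: xor xor i6+i7 dual
#5 head=8: sub i8 RAW r4
#6 head=9: st i9 tail

PAIRS = 3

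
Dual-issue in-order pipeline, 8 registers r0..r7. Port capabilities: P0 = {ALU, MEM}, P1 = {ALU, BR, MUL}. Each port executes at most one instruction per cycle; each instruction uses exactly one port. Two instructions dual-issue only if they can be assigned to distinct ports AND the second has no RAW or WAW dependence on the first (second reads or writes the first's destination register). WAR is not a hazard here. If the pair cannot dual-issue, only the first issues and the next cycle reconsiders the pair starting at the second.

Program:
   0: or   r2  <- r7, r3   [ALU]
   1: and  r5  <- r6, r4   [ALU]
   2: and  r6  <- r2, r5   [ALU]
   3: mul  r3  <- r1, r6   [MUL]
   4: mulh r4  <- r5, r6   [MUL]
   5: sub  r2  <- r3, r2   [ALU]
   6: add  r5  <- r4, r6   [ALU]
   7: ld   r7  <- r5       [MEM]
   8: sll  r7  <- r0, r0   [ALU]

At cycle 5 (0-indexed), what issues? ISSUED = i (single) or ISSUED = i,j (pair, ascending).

ISSUED = 7

[0] i0/i1  or;and  -- dual
[1] i2  and  -- RAW r6
[2] i3  mul  -- no-port MUL/MUL
[3] i4/i5  mulh;sub  -- dual
[4] i6  add  -- RAW r5
[5] i7  ld  -- WAW r7
[6] i8  sll  -- tail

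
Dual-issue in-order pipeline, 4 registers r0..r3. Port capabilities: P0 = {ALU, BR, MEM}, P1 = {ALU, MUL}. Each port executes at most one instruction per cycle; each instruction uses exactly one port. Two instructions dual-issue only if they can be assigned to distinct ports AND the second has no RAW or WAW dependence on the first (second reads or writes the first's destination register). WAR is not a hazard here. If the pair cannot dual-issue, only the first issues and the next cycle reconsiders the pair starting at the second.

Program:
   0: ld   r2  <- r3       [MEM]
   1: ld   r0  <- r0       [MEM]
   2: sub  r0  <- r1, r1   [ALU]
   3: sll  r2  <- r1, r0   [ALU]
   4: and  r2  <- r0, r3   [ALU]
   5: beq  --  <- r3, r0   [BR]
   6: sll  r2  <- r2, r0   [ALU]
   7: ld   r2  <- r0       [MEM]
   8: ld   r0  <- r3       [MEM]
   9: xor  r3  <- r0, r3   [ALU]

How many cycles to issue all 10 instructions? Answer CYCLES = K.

CYCLES = 9

#0 head=0: ld.MEM i0 no-port MEM/MEM
#1 head=1: ld.MEM i1 WAW r0
#2 head=2: sub.ALU i2 RAW r0
#3 head=3: sll.ALU i3 WAW r2
#4 head=4: and.ALU beq.BR i4&i5 pair
#5 head=6: sll.ALU i6 WAW r2
#6 head=7: ld.MEM i7 no-port MEM/MEM
#7 head=8: ld.MEM i8 RAW r0
#8 head=9: xor.ALU i9 tail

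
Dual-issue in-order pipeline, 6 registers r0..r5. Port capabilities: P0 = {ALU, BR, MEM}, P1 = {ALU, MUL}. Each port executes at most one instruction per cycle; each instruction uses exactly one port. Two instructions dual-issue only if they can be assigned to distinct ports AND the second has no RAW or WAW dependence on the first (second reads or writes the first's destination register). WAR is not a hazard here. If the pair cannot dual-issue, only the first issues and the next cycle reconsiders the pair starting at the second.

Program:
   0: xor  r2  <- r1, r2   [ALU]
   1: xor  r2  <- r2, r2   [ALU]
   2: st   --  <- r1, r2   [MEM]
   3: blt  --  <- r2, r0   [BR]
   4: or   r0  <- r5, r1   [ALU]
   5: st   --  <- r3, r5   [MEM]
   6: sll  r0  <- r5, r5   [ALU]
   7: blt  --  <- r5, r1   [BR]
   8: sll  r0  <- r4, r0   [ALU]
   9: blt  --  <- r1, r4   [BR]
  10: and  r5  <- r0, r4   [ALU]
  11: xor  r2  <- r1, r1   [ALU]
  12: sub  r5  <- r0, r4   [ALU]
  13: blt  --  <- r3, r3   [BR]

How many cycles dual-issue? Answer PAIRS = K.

  cy0 -> i0 (xor) RAW+WAW r2
  cy1 -> i1 (xor) RAW r2
  cy2 -> i2 (st) no-port MEM/BR
  cy3 -> i3/i4 (blt;or) 2-wide
  cy4 -> i5/i6 (st;sll) 2-wide
  cy5 -> i7/i8 (blt;sll) 2-wide
  cy6 -> i9/i10 (blt;and) 2-wide
  cy7 -> i11/i12 (xor;sub) 2-wide
  cy8 -> i13 (blt) tail

PAIRS = 5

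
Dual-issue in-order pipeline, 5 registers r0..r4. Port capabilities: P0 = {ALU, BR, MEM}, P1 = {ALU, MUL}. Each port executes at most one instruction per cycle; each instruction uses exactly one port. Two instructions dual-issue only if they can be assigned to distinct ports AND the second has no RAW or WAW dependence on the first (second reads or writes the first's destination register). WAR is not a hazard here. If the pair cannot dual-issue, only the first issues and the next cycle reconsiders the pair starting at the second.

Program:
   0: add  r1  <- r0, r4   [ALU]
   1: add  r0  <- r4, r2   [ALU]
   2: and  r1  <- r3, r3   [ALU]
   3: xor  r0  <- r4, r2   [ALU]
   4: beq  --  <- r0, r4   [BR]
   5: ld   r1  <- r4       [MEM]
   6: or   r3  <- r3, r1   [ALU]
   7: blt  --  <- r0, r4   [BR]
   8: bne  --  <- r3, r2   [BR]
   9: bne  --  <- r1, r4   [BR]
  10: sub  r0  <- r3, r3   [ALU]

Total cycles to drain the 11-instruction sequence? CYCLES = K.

CYCLES = 7

  cy0 -> i0+i1 (add/add) pair
  cy1 -> i2+i3 (and/xor) pair
  cy2 -> i4 (beq) no-port BR/MEM
  cy3 -> i5 (ld) RAW r1
  cy4 -> i6+i7 (or/blt) pair
  cy5 -> i8 (bne) no-port BR/BR
  cy6 -> i9+i10 (bne/sub) pair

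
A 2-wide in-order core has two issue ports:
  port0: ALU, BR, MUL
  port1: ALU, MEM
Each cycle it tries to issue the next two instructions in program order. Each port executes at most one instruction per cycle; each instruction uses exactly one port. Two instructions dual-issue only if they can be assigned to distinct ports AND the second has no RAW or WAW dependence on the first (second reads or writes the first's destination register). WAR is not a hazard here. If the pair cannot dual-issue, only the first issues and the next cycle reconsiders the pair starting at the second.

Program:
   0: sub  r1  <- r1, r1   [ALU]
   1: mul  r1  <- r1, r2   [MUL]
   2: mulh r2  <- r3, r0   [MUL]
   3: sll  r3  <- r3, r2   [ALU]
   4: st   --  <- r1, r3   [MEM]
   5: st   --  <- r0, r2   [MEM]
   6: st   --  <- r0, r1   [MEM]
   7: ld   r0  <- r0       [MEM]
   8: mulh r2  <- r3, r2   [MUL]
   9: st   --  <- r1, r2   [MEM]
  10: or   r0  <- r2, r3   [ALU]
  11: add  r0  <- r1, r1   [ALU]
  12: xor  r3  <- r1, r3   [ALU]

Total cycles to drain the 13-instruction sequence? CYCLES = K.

CYCLES = 10

#0 head=0: sub i0 RAW+WAW r1
#1 head=1: mul i1 no-port MUL/MUL
#2 head=2: mulh i2 RAW r2
#3 head=3: sll i3 RAW r3
#4 head=4: st i4 no-port MEM/MEM
#5 head=5: st i5 no-port MEM/MEM
#6 head=6: st i6 no-port MEM/MEM
#7 head=7: ld mulh i7+i8 2-wide
#8 head=9: st or i9+i10 2-wide
#9 head=11: add xor i11+i12 2-wide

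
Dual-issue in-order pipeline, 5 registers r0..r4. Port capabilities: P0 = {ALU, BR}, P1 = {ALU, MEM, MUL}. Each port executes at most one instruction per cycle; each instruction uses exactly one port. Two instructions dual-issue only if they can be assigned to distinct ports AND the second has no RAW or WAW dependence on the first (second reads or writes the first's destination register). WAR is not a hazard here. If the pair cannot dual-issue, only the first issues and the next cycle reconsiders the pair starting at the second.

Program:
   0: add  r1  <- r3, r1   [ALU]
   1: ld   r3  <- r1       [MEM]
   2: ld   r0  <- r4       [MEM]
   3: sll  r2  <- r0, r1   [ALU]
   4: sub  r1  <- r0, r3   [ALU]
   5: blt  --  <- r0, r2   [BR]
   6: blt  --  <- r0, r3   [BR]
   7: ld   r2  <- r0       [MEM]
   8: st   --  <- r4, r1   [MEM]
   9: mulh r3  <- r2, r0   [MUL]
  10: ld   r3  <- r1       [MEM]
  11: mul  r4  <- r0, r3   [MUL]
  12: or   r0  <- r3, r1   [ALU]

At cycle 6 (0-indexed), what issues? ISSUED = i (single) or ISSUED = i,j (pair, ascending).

0. add.ALU @i0  | RAW r1
1. ld.MEM @i1  | no-port MEM/MEM
2. ld.MEM @i2  | RAW r0
3. sll.ALU sub.ALU @i3+i4  | dual
4. blt.BR @i5  | no-port BR/BR
5. blt.BR ld.MEM @i6+i7  | dual
6. st.MEM @i8  | no-port MEM/MUL
7. mulh.MUL @i9  | no-port MUL/MEM
8. ld.MEM @i10  | no-port MEM/MUL
9. mul.MUL or.ALU @i11+i12  | dual

ISSUED = 8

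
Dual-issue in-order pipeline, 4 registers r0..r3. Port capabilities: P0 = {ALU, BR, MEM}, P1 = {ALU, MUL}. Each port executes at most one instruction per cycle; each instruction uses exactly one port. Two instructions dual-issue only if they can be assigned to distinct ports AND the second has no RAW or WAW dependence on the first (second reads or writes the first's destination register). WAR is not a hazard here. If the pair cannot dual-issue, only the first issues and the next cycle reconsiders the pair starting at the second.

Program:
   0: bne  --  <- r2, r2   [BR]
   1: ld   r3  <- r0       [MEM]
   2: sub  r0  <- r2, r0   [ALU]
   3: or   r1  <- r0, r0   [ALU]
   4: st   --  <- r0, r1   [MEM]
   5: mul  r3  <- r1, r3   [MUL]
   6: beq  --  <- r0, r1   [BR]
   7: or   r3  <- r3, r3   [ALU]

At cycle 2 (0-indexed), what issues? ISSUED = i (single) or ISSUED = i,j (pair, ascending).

ISSUED = 3

#0 head=0: bne.BR i0 no-port BR/MEM
#1 head=1: ld.MEM+sub.ALU i1,i2 pair
#2 head=3: or.ALU i3 RAW r1
#3 head=4: st.MEM+mul.MUL i4,i5 pair
#4 head=6: beq.BR+or.ALU i6,i7 pair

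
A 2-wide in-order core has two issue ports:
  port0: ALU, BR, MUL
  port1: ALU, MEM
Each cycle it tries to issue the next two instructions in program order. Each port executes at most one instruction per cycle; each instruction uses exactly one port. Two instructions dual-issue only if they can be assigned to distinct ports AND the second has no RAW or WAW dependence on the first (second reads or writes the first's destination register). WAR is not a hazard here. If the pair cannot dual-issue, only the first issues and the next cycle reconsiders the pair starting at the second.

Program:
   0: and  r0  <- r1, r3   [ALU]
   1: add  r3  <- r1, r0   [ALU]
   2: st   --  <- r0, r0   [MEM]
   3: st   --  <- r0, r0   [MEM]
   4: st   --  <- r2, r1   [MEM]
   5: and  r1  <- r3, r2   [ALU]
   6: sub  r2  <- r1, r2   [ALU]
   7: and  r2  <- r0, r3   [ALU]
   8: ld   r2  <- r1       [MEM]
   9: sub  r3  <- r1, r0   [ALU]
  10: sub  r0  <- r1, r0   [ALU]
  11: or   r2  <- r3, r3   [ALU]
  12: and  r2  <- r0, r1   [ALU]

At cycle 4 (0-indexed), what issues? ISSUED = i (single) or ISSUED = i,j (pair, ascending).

ISSUED = 6

  cy0 -> i0 (and.ALU) RAW r0
  cy1 -> i1/i2 (add.ALU/st.MEM) 2-wide
  cy2 -> i3 (st.MEM) no-port MEM/MEM
  cy3 -> i4/i5 (st.MEM/and.ALU) 2-wide
  cy4 -> i6 (sub.ALU) WAW r2
  cy5 -> i7 (and.ALU) WAW r2
  cy6 -> i8/i9 (ld.MEM/sub.ALU) 2-wide
  cy7 -> i10/i11 (sub.ALU/or.ALU) 2-wide
  cy8 -> i12 (and.ALU) tail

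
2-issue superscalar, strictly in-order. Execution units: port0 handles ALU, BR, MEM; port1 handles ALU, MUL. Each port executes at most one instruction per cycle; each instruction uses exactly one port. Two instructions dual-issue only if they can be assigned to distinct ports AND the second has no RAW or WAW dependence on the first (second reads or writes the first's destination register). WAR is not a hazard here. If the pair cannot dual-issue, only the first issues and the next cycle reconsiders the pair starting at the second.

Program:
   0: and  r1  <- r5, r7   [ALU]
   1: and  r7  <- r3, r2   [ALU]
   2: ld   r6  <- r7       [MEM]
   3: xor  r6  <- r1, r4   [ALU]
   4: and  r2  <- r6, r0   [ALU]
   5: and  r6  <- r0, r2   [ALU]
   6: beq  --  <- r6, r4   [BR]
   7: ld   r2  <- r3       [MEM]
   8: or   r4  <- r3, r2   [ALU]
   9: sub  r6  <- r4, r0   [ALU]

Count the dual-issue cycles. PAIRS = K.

PAIRS = 1

t=0 i0+i1:and.ALU+and.ALU ; 2-wide
t=1 i2:ld.MEM ; WAW r6
t=2 i3:xor.ALU ; RAW r6
t=3 i4:and.ALU ; RAW r2
t=4 i5:and.ALU ; RAW r6
t=5 i6:beq.BR ; no-port BR/MEM
t=6 i7:ld.MEM ; RAW r2
t=7 i8:or.ALU ; RAW r4
t=8 i9:sub.ALU ; tail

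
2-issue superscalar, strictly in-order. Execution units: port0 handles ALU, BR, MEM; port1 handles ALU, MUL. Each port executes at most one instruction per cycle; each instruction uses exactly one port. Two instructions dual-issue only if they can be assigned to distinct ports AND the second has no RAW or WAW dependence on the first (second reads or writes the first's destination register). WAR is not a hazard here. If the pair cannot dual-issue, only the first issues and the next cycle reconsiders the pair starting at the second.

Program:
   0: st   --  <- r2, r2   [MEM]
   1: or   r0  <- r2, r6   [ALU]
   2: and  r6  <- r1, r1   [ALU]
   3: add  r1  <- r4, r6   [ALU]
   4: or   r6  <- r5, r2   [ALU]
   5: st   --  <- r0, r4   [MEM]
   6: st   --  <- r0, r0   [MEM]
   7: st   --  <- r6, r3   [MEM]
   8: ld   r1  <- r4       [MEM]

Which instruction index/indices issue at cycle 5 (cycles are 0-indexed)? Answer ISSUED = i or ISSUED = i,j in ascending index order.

  cy0 -> i0/i1 (st;or) dual
  cy1 -> i2 (and) RAW r6
  cy2 -> i3/i4 (add;or) dual
  cy3 -> i5 (st) no-port MEM/MEM
  cy4 -> i6 (st) no-port MEM/MEM
  cy5 -> i7 (st) no-port MEM/MEM
  cy6 -> i8 (ld) tail

ISSUED = 7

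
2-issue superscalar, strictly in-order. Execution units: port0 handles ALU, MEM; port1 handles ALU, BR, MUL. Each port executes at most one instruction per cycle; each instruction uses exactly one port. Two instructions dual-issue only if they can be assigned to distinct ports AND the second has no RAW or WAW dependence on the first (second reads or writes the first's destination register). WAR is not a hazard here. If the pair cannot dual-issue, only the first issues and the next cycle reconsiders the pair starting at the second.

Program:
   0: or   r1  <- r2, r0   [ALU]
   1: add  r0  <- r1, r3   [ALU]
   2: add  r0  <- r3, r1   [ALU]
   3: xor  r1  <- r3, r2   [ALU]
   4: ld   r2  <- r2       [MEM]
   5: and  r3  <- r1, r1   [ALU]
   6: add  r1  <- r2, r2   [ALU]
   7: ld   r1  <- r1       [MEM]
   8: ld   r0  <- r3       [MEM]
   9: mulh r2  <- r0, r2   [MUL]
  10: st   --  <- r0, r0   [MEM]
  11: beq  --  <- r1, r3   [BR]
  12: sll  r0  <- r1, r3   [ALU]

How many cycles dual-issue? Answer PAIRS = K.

0. or @i0  | RAW r1
1. add @i1  | WAW r0
2. add+xor @i2/i3  | pair
3. ld+and @i4/i5  | pair
4. add @i6  | RAW+WAW r1
5. ld @i7  | no-port MEM/MEM
6. ld @i8  | RAW r0
7. mulh+st @i9/i10  | pair
8. beq+sll @i11/i12  | pair

PAIRS = 4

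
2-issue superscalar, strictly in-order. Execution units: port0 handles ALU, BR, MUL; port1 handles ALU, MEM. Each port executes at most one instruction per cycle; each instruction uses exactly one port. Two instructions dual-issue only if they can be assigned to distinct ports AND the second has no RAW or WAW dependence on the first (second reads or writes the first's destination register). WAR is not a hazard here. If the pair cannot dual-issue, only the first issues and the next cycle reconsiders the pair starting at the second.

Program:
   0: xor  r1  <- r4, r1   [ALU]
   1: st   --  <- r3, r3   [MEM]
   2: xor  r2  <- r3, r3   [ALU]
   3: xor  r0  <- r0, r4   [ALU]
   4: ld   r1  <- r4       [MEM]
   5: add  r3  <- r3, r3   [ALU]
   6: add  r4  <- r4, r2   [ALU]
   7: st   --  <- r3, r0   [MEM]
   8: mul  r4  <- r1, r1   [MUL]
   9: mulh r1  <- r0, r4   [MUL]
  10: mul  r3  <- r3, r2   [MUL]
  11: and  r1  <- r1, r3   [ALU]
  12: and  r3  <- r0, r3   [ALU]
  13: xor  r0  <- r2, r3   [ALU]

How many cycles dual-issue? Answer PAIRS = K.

[0] i0,i1  xor.ALU;st.MEM  -- 2-wide
[1] i2,i3  xor.ALU;xor.ALU  -- 2-wide
[2] i4,i5  ld.MEM;add.ALU  -- 2-wide
[3] i6,i7  add.ALU;st.MEM  -- 2-wide
[4] i8  mul.MUL  -- no-port MUL/MUL
[5] i9  mulh.MUL  -- no-port MUL/MUL
[6] i10  mul.MUL  -- RAW r3
[7] i11,i12  and.ALU;and.ALU  -- 2-wide
[8] i13  xor.ALU  -- tail

PAIRS = 5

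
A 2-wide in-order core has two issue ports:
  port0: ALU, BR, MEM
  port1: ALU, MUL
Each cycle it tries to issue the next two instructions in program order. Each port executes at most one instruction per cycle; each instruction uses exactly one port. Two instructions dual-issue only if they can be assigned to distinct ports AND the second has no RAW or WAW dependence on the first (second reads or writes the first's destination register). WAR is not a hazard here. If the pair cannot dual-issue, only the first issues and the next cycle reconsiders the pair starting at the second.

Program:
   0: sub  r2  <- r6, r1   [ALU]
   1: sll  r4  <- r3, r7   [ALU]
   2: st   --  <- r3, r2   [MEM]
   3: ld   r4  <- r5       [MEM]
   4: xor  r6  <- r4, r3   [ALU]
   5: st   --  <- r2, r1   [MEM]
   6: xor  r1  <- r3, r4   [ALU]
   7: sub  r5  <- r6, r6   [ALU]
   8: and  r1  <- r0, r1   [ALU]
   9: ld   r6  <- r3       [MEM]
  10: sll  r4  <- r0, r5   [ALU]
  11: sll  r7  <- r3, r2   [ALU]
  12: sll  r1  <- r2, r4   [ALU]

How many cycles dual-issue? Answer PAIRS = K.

c0: i0/i1 sub+sll  dual
c1: i2 st  no-port MEM/MEM
c2: i3 ld  RAW r4
c3: i4/i5 xor+st  dual
c4: i6/i7 xor+sub  dual
c5: i8/i9 and+ld  dual
c6: i10/i11 sll+sll  dual
c7: i12 sll  tail

PAIRS = 5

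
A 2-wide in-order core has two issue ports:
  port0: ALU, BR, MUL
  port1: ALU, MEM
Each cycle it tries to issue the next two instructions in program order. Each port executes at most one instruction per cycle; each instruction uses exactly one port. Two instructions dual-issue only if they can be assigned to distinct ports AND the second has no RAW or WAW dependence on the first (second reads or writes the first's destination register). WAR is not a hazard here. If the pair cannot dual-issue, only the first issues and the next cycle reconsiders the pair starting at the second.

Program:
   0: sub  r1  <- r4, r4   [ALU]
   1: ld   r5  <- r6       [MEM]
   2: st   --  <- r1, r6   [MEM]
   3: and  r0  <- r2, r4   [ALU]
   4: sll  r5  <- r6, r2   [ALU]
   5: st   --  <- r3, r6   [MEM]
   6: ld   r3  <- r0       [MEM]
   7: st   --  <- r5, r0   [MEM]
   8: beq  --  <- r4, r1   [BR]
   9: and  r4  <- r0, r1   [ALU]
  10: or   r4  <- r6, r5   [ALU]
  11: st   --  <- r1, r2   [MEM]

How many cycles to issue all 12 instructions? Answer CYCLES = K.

CYCLES = 7

  cy0 -> i0+i1 (sub ld) pair
  cy1 -> i2+i3 (st and) pair
  cy2 -> i4+i5 (sll st) pair
  cy3 -> i6 (ld) no-port MEM/MEM
  cy4 -> i7+i8 (st beq) pair
  cy5 -> i9 (and) WAW r4
  cy6 -> i10+i11 (or st) pair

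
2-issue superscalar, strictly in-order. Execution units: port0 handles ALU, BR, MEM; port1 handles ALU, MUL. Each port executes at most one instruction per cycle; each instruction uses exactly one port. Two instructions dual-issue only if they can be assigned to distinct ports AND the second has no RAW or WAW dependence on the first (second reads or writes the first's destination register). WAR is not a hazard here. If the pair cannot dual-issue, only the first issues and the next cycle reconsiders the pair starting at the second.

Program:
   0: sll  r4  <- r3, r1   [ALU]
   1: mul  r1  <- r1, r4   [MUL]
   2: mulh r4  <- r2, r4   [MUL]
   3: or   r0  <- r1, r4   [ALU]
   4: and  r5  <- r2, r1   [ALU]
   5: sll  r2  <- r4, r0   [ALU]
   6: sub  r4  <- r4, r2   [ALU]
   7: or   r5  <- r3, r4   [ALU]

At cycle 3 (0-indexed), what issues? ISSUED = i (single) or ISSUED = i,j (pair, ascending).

c0: i0 sll.ALU  RAW r4
c1: i1 mul.MUL  no-port MUL/MUL
c2: i2 mulh.MUL  RAW r4
c3: i3&i4 or.ALU;and.ALU  2-wide
c4: i5 sll.ALU  RAW r2
c5: i6 sub.ALU  RAW r4
c6: i7 or.ALU  tail

ISSUED = 3,4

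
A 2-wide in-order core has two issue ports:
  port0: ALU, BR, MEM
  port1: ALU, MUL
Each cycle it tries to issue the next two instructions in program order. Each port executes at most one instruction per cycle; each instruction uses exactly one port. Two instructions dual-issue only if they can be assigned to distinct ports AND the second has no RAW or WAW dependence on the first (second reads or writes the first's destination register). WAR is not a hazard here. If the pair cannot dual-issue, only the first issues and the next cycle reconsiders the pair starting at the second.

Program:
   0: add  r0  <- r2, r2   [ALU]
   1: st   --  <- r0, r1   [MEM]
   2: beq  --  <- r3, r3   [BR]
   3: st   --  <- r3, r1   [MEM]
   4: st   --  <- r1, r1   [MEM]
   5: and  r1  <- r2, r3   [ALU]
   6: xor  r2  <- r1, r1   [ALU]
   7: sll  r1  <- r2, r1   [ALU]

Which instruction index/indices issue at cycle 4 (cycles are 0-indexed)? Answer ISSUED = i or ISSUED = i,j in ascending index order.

  cy0 -> i0 (add.ALU) RAW r0
  cy1 -> i1 (st.MEM) no-port MEM/BR
  cy2 -> i2 (beq.BR) no-port BR/MEM
  cy3 -> i3 (st.MEM) no-port MEM/MEM
  cy4 -> i4,i5 (st.MEM;and.ALU) 2-wide
  cy5 -> i6 (xor.ALU) RAW r2
  cy6 -> i7 (sll.ALU) tail

ISSUED = 4,5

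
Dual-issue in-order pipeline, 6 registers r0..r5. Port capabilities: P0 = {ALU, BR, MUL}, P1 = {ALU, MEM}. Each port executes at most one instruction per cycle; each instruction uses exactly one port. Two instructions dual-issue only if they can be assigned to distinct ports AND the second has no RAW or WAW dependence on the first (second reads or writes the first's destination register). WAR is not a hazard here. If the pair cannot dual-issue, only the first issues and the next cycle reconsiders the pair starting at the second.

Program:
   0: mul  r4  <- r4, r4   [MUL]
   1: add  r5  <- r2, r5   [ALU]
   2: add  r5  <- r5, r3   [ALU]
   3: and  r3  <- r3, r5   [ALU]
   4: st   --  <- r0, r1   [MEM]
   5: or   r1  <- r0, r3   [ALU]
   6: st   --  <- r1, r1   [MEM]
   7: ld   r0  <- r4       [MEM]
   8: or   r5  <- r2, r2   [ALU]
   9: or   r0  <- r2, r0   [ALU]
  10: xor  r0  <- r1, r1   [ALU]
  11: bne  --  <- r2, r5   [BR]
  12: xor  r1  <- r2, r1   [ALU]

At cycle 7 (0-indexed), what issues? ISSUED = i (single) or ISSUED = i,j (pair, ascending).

ISSUED = 10,11

[0] i0&i1  mul add  -- dual
[1] i2  add  -- RAW r5
[2] i3&i4  and st  -- dual
[3] i5  or  -- RAW r1
[4] i6  st  -- no-port MEM/MEM
[5] i7&i8  ld or  -- dual
[6] i9  or  -- WAW r0
[7] i10&i11  xor bne  -- dual
[8] i12  xor  -- tail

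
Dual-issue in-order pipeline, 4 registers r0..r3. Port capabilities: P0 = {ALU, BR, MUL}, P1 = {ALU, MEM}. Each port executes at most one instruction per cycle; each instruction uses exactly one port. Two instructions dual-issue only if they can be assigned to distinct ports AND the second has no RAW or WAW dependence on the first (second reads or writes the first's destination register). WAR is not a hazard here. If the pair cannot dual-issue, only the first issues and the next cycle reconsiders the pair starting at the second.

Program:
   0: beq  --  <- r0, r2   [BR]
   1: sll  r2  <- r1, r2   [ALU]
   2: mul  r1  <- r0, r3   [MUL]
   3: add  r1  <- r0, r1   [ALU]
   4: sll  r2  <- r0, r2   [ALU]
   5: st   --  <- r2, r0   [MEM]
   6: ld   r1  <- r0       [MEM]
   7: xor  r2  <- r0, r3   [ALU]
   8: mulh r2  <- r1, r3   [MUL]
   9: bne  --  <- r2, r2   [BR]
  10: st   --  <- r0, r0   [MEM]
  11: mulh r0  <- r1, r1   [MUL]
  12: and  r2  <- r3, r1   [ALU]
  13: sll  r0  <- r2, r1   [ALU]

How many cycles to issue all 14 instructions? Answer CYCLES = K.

#0 head=0: beq+sll i0&i1 dual
#1 head=2: mul i2 RAW+WAW r1
#2 head=3: add+sll i3&i4 dual
#3 head=5: st i5 no-port MEM/MEM
#4 head=6: ld+xor i6&i7 dual
#5 head=8: mulh i8 no-port MUL/BR
#6 head=9: bne+st i9&i10 dual
#7 head=11: mulh+and i11&i12 dual
#8 head=13: sll i13 tail

CYCLES = 9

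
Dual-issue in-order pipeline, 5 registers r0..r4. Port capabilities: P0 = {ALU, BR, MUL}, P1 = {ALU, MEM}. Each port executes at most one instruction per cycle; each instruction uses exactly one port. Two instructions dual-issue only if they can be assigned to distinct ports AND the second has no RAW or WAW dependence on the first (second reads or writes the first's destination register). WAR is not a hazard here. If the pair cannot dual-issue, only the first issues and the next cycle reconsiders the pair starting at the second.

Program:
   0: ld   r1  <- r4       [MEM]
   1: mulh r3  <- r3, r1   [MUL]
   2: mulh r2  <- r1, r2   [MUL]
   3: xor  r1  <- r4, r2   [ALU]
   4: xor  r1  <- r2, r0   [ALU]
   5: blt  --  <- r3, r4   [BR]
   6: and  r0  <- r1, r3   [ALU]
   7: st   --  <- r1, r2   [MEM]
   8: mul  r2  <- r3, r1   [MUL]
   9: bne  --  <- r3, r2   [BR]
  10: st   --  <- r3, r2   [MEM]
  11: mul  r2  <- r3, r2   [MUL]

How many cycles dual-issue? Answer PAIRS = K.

PAIRS = 3

[0] i0  ld.MEM  -- RAW r1
[1] i1  mulh.MUL  -- no-port MUL/MUL
[2] i2  mulh.MUL  -- RAW r2
[3] i3  xor.ALU  -- WAW r1
[4] i4&i5  xor.ALU;blt.BR  -- dual
[5] i6&i7  and.ALU;st.MEM  -- dual
[6] i8  mul.MUL  -- no-port MUL/BR
[7] i9&i10  bne.BR;st.MEM  -- dual
[8] i11  mul.MUL  -- tail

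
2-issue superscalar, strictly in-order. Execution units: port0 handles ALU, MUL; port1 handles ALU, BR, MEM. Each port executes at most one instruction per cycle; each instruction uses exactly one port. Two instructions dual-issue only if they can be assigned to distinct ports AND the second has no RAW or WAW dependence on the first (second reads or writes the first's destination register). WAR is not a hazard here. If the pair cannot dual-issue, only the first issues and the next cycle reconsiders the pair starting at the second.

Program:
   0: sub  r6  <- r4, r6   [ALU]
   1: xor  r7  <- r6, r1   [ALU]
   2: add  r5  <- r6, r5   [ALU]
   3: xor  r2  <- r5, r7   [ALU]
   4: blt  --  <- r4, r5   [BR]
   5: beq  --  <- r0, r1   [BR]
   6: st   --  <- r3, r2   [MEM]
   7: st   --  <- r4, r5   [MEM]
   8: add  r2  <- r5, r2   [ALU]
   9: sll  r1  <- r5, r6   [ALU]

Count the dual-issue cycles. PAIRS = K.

PAIRS = 3

c0: i0 sub  RAW r6
c1: i1,i2 xor;add  pair
c2: i3,i4 xor;blt  pair
c3: i5 beq  no-port BR/MEM
c4: i6 st  no-port MEM/MEM
c5: i7,i8 st;add  pair
c6: i9 sll  tail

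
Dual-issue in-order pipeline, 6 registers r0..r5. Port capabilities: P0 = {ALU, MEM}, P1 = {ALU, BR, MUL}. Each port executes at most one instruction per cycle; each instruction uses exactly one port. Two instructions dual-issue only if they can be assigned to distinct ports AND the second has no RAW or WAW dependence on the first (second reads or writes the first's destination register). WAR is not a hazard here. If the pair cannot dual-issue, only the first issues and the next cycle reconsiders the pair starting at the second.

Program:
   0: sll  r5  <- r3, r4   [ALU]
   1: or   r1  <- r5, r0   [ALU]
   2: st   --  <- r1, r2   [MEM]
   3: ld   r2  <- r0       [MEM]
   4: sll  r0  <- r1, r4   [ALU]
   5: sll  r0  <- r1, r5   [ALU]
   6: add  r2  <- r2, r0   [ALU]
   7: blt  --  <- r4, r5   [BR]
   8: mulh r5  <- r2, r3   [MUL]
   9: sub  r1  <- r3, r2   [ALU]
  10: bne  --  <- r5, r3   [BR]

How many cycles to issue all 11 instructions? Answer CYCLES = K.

CYCLES = 8

[0] i0  sll  -- RAW r5
[1] i1  or  -- RAW r1
[2] i2  st  -- no-port MEM/MEM
[3] i3/i4  ld sll  -- pair
[4] i5  sll  -- RAW r0
[5] i6/i7  add blt  -- pair
[6] i8/i9  mulh sub  -- pair
[7] i10  bne  -- tail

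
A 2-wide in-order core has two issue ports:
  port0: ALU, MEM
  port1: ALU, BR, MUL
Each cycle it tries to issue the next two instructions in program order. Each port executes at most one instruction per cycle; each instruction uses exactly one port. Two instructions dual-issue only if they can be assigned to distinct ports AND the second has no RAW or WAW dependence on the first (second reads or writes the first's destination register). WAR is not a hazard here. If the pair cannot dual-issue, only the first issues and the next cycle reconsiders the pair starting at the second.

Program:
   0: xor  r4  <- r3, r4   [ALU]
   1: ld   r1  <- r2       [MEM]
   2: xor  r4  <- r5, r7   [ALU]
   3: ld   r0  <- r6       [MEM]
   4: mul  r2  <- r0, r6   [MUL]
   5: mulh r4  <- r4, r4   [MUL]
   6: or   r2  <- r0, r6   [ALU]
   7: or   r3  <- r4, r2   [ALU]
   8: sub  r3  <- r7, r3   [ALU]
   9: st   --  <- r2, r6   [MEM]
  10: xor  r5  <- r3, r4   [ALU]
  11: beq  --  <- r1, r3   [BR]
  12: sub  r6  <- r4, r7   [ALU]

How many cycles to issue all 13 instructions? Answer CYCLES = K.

CYCLES = 8

  cy0 -> i0/i1 (xor/ld) pair
  cy1 -> i2/i3 (xor/ld) pair
  cy2 -> i4 (mul) no-port MUL/MUL
  cy3 -> i5/i6 (mulh/or) pair
  cy4 -> i7 (or) RAW+WAW r3
  cy5 -> i8/i9 (sub/st) pair
  cy6 -> i10/i11 (xor/beq) pair
  cy7 -> i12 (sub) tail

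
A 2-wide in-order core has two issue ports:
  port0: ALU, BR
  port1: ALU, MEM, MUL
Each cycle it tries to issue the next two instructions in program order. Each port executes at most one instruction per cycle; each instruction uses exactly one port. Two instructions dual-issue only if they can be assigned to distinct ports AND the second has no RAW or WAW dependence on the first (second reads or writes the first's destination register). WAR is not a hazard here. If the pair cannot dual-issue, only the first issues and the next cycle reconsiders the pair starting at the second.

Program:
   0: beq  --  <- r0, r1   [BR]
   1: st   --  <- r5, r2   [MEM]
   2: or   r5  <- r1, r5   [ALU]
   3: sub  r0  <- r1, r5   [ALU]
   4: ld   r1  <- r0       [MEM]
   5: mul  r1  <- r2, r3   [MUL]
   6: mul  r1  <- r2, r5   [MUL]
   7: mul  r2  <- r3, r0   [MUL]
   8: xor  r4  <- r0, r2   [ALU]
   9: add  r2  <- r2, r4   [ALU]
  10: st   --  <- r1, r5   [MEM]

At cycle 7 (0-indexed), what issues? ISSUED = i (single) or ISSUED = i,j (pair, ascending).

  cy0 -> i0,i1 (beq.BR+st.MEM) dual
  cy1 -> i2 (or.ALU) RAW r5
  cy2 -> i3 (sub.ALU) RAW r0
  cy3 -> i4 (ld.MEM) no-port MEM/MUL
  cy4 -> i5 (mul.MUL) no-port MUL/MUL
  cy5 -> i6 (mul.MUL) no-port MUL/MUL
  cy6 -> i7 (mul.MUL) RAW r2
  cy7 -> i8 (xor.ALU) RAW r4
  cy8 -> i9,i10 (add.ALU+st.MEM) dual

ISSUED = 8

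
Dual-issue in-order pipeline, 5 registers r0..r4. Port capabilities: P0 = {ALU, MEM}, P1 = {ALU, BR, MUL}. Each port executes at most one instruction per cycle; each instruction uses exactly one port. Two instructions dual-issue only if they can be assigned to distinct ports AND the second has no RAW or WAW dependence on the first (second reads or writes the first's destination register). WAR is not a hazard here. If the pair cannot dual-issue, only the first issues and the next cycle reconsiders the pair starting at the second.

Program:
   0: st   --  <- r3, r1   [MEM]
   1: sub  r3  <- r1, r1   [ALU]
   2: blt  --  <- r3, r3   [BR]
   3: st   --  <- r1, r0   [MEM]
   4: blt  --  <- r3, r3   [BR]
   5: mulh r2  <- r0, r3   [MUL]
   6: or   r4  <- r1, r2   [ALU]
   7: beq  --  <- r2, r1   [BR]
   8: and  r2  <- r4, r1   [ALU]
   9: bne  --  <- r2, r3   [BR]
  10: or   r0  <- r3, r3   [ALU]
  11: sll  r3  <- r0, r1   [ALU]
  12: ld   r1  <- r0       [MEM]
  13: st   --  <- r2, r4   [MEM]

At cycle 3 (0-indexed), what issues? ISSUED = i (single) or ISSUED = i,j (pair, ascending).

t=0 i0,i1:st.MEM+sub.ALU ; pair
t=1 i2,i3:blt.BR+st.MEM ; pair
t=2 i4:blt.BR ; no-port BR/MUL
t=3 i5:mulh.MUL ; RAW r2
t=4 i6,i7:or.ALU+beq.BR ; pair
t=5 i8:and.ALU ; RAW r2
t=6 i9,i10:bne.BR+or.ALU ; pair
t=7 i11,i12:sll.ALU+ld.MEM ; pair
t=8 i13:st.MEM ; tail

ISSUED = 5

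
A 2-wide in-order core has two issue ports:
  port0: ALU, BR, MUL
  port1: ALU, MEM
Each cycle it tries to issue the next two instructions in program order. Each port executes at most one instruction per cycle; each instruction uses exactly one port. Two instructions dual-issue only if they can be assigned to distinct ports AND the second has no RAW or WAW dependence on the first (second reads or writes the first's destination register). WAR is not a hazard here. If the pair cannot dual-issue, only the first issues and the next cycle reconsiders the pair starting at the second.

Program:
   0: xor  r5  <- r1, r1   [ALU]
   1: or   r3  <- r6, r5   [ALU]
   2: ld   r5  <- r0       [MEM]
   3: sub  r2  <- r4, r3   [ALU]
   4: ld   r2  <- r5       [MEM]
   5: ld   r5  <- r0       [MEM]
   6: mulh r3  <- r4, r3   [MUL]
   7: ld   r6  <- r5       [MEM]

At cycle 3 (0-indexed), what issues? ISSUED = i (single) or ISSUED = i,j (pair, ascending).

c0: i0 xor.ALU  RAW r5
c1: i1,i2 or.ALU;ld.MEM  pair
c2: i3 sub.ALU  WAW r2
c3: i4 ld.MEM  no-port MEM/MEM
c4: i5,i6 ld.MEM;mulh.MUL  pair
c5: i7 ld.MEM  tail

ISSUED = 4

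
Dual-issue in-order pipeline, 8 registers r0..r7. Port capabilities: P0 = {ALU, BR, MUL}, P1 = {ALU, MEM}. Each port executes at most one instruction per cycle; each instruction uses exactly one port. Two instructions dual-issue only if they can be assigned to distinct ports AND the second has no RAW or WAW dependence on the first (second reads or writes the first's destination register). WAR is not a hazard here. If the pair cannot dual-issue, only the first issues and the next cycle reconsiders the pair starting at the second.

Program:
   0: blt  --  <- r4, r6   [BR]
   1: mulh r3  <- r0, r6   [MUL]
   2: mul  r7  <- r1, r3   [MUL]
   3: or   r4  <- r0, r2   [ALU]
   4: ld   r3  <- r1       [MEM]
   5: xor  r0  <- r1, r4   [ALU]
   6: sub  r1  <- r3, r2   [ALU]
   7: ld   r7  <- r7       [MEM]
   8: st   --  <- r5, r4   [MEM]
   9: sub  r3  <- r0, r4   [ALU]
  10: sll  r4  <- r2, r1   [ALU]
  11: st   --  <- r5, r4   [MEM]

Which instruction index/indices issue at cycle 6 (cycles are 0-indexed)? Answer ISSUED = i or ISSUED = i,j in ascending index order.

ISSUED = 10

[0] i0  blt.BR  -- no-port BR/MUL
[1] i1  mulh.MUL  -- no-port MUL/MUL
[2] i2,i3  mul.MUL or.ALU  -- dual
[3] i4,i5  ld.MEM xor.ALU  -- dual
[4] i6,i7  sub.ALU ld.MEM  -- dual
[5] i8,i9  st.MEM sub.ALU  -- dual
[6] i10  sll.ALU  -- RAW r4
[7] i11  st.MEM  -- tail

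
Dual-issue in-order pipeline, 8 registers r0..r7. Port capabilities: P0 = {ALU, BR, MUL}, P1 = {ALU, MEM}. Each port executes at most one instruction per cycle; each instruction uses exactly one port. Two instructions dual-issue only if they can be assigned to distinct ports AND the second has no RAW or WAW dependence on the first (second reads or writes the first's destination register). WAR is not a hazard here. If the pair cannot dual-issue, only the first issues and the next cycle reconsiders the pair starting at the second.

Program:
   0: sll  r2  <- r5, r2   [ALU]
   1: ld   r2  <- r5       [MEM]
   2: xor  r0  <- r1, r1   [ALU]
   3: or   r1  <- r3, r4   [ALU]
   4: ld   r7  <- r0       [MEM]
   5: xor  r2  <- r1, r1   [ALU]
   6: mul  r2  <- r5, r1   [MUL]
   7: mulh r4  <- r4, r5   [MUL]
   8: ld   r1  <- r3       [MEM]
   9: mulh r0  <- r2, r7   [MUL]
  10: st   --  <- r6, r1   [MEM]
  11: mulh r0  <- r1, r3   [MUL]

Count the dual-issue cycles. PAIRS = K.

PAIRS = 4

0. sll @i0  | WAW r2
1. ld xor @i1,i2  | dual
2. or ld @i3,i4  | dual
3. xor @i5  | WAW r2
4. mul @i6  | no-port MUL/MUL
5. mulh ld @i7,i8  | dual
6. mulh st @i9,i10  | dual
7. mulh @i11  | tail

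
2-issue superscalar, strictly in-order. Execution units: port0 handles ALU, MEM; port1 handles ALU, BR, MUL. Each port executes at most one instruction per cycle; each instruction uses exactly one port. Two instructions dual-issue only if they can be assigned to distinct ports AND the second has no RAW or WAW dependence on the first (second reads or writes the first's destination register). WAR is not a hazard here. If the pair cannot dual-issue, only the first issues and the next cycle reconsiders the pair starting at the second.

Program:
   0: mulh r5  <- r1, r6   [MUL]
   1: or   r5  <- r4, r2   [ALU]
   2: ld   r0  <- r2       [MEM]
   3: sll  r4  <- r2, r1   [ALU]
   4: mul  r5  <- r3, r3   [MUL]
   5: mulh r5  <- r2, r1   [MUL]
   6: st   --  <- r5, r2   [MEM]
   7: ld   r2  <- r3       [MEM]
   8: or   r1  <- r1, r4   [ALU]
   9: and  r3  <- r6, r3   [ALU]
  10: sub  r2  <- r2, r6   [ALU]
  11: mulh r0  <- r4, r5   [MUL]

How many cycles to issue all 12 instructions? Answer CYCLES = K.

#0 head=0: mulh i0 WAW r5
#1 head=1: or ld i1,i2 2-wide
#2 head=3: sll mul i3,i4 2-wide
#3 head=5: mulh i5 RAW r5
#4 head=6: st i6 no-port MEM/MEM
#5 head=7: ld or i7,i8 2-wide
#6 head=9: and sub i9,i10 2-wide
#7 head=11: mulh i11 tail

CYCLES = 8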